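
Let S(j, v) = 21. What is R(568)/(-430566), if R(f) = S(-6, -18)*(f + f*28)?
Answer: -57652/71761 ≈ -0.80339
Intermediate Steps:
R(f) = 609*f (R(f) = 21*(f + f*28) = 21*(f + 28*f) = 21*(29*f) = 609*f)
R(568)/(-430566) = (609*568)/(-430566) = 345912*(-1/430566) = -57652/71761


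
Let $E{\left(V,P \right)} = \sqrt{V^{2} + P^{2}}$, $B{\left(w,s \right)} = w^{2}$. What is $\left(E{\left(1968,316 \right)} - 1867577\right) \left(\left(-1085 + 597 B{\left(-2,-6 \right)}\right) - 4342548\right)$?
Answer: $8107609313365 - 17364980 \sqrt{248305} \approx 8.099 \cdot 10^{12}$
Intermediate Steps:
$E{\left(V,P \right)} = \sqrt{P^{2} + V^{2}}$
$\left(E{\left(1968,316 \right)} - 1867577\right) \left(\left(-1085 + 597 B{\left(-2,-6 \right)}\right) - 4342548\right) = \left(\sqrt{316^{2} + 1968^{2}} - 1867577\right) \left(\left(-1085 + 597 \left(-2\right)^{2}\right) - 4342548\right) = \left(\sqrt{99856 + 3873024} - 1867577\right) \left(\left(-1085 + 597 \cdot 4\right) - 4342548\right) = \left(\sqrt{3972880} - 1867577\right) \left(\left(-1085 + 2388\right) - 4342548\right) = \left(4 \sqrt{248305} - 1867577\right) \left(1303 - 4342548\right) = \left(-1867577 + 4 \sqrt{248305}\right) \left(-4341245\right) = 8107609313365 - 17364980 \sqrt{248305}$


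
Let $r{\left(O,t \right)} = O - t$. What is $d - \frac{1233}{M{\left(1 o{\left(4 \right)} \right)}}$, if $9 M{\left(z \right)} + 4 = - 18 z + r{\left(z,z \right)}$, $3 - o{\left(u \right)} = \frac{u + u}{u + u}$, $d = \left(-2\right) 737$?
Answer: $- \frac{47863}{40} \approx -1196.6$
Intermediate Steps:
$d = -1474$
$o{\left(u \right)} = 2$ ($o{\left(u \right)} = 3 - \frac{u + u}{u + u} = 3 - \frac{2 u}{2 u} = 3 - 2 u \frac{1}{2 u} = 3 - 1 = 2$)
$M{\left(z \right)} = - \frac{4}{9} - 2 z$ ($M{\left(z \right)} = - \frac{4}{9} + \frac{- 18 z + \left(z - z\right)}{9} = - \frac{4}{9} + \frac{- 18 z + 0}{9} = - \frac{4}{9} + \frac{\left(-18\right) z}{9} = - \frac{4}{9} - 2 z$)
$d - \frac{1233}{M{\left(1 o{\left(4 \right)} \right)}} = -1474 - \frac{1233}{- \frac{4}{9} - 2 \cdot 1 \cdot 2} = -1474 - \frac{1233}{- \frac{4}{9} - 4} = -1474 - \frac{1233}{- \frac{40}{9}} = -1474 - 1233 \left(- \frac{9}{40}\right) = -1474 - - \frac{11097}{40} = -1474 + \frac{11097}{40} = - \frac{47863}{40}$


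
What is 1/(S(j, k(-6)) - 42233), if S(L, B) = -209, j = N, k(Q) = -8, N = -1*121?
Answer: -1/42442 ≈ -2.3562e-5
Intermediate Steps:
N = -121
j = -121
1/(S(j, k(-6)) - 42233) = 1/(-209 - 42233) = 1/(-42442) = -1/42442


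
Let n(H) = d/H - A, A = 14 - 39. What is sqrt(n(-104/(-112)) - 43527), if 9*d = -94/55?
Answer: I*sqrt(200154730490)/2145 ≈ 208.57*I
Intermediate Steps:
d = -94/495 (d = (-94/55)/9 = (-94*1/55)/9 = (1/9)*(-94/55) = -94/495 ≈ -0.18990)
A = -25
n(H) = 25 - 94/(495*H) (n(H) = -94/(495*H) - 1*(-25) = -94/(495*H) + 25 = 25 - 94/(495*H))
sqrt(n(-104/(-112)) - 43527) = sqrt((25 - 94/(495*((-104/(-112))))) - 43527) = sqrt((25 - 94/(495*((-104*(-1/112))))) - 43527) = sqrt((25 - 94/(495*13/14)) - 43527) = sqrt((25 - 94/495*14/13) - 43527) = sqrt((25 - 1316/6435) - 43527) = sqrt(159559/6435 - 43527) = sqrt(-279936686/6435) = I*sqrt(200154730490)/2145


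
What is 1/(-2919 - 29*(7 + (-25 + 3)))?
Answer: -1/2484 ≈ -0.00040258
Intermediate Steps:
1/(-2919 - 29*(7 + (-25 + 3))) = 1/(-2919 - 29*(7 - 22)) = 1/(-2919 - 29*(-15)) = 1/(-2919 + 435) = 1/(-2484) = -1/2484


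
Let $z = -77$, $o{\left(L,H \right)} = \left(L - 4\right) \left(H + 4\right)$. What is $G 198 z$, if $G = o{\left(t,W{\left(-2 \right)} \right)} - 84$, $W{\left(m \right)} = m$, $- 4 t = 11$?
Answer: $1486485$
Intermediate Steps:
$t = - \frac{11}{4}$ ($t = \left(- \frac{1}{4}\right) 11 = - \frac{11}{4} \approx -2.75$)
$o{\left(L,H \right)} = \left(-4 + L\right) \left(4 + H\right)$
$G = - \frac{195}{2}$ ($G = \left(-16 - -8 + 4 \left(- \frac{11}{4}\right) - - \frac{11}{2}\right) - 84 = \left(-16 + 8 - 11 + \frac{11}{2}\right) - 84 = - \frac{27}{2} - 84 = - \frac{195}{2} \approx -97.5$)
$G 198 z = \left(- \frac{195}{2}\right) 198 \left(-77\right) = \left(-19305\right) \left(-77\right) = 1486485$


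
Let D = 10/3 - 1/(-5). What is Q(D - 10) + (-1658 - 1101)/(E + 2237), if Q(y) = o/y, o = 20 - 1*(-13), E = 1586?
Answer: -2160008/370831 ≈ -5.8248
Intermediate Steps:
D = 53/15 (D = 10*(⅓) - 1*(-⅕) = 10/3 + ⅕ = 53/15 ≈ 3.5333)
o = 33 (o = 20 + 13 = 33)
Q(y) = 33/y
Q(D - 10) + (-1658 - 1101)/(E + 2237) = 33/(53/15 - 10) + (-1658 - 1101)/(1586 + 2237) = 33/(-97/15) - 2759/3823 = 33*(-15/97) - 2759*1/3823 = -495/97 - 2759/3823 = -2160008/370831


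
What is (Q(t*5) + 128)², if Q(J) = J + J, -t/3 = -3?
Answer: 47524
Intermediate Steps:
t = 9 (t = -3*(-3) = 9)
Q(J) = 2*J
(Q(t*5) + 128)² = (2*(9*5) + 128)² = (2*45 + 128)² = (90 + 128)² = 218² = 47524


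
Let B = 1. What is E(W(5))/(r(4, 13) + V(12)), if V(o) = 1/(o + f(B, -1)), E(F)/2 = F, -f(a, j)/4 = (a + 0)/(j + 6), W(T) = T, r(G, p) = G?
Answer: 560/229 ≈ 2.4454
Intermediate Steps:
f(a, j) = -4*a/(6 + j) (f(a, j) = -4*(a + 0)/(j + 6) = -4*a/(6 + j))
E(F) = 2*F
V(o) = 1/(-⅘ + o) (V(o) = 1/(o - 4*1/(6 - 1)) = 1/(o - 4*1/5) = 1/(o - 4*1*⅕) = 1/(o - ⅘) = 1/(-⅘ + o))
E(W(5))/(r(4, 13) + V(12)) = (2*5)/(4 + 5/(-4 + 5*12)) = 10/(4 + 5/(-4 + 60)) = 10/(4 + 5/56) = 10/(229/56) = 10*(56/229) = 560/229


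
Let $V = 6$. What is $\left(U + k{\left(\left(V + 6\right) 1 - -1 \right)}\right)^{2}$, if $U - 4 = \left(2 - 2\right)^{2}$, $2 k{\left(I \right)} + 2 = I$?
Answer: $\frac{361}{4} \approx 90.25$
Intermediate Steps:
$k{\left(I \right)} = -1 + \frac{I}{2}$
$U = 4$ ($U = 4 + \left(2 - 2\right)^{2} = 4 + 0^{2} = 4 + 0 = 4$)
$\left(U + k{\left(\left(V + 6\right) 1 - -1 \right)}\right)^{2} = \left(4 - \left(1 - \frac{\left(6 + 6\right) 1 - -1}{2}\right)\right)^{2} = \left(4 - \left(1 - \frac{12 \cdot 1 + 1}{2}\right)\right)^{2} = \left(4 - \left(1 - \frac{12 + 1}{2}\right)\right)^{2} = \left(4 + \left(-1 + \frac{1}{2} \cdot 13\right)\right)^{2} = \left(4 + \left(-1 + \frac{13}{2}\right)\right)^{2} = \left(4 + \frac{11}{2}\right)^{2} = \left(\frac{19}{2}\right)^{2} = \frac{361}{4}$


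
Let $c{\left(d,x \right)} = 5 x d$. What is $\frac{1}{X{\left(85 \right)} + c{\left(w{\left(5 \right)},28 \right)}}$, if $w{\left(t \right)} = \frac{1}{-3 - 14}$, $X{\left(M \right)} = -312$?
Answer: $- \frac{17}{5444} \approx -0.0031227$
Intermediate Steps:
$w{\left(t \right)} = - \frac{1}{17}$ ($w{\left(t \right)} = \frac{1}{-17} = - \frac{1}{17}$)
$c{\left(d,x \right)} = 5 d x$
$\frac{1}{X{\left(85 \right)} + c{\left(w{\left(5 \right)},28 \right)}} = \frac{1}{-312 + 5 \left(- \frac{1}{17}\right) 28} = \frac{1}{-312 - \frac{140}{17}} = \frac{1}{- \frac{5444}{17}} = - \frac{17}{5444}$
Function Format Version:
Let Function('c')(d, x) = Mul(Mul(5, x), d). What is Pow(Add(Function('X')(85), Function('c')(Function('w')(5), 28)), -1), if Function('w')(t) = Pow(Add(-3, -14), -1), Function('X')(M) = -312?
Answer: Rational(-17, 5444) ≈ -0.0031227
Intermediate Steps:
Function('w')(t) = Rational(-1, 17) (Function('w')(t) = Pow(-17, -1) = Rational(-1, 17))
Function('c')(d, x) = Mul(5, d, x)
Pow(Add(Function('X')(85), Function('c')(Function('w')(5), 28)), -1) = Pow(Add(-312, Mul(5, Rational(-1, 17), 28)), -1) = Pow(Add(-312, Rational(-140, 17)), -1) = Pow(Rational(-5444, 17), -1) = Rational(-17, 5444)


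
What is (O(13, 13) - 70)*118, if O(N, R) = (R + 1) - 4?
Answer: -7080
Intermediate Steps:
O(N, R) = -3 + R (O(N, R) = (1 + R) - 4 = -3 + R)
(O(13, 13) - 70)*118 = ((-3 + 13) - 70)*118 = (10 - 70)*118 = -60*118 = -7080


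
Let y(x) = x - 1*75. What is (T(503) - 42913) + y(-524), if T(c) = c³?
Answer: 127220015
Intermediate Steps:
y(x) = -75 + x (y(x) = x - 75 = -75 + x)
(T(503) - 42913) + y(-524) = (503³ - 42913) + (-75 - 524) = (127263527 - 42913) - 599 = 127220614 - 599 = 127220015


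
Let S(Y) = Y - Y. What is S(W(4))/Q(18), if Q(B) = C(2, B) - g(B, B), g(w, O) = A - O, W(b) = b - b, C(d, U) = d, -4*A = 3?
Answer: 0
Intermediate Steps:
A = -¾ (A = -¼*3 = -¾ ≈ -0.75000)
W(b) = 0
g(w, O) = -¾ - O
S(Y) = 0
Q(B) = 11/4 + B (Q(B) = 2 - (-¾ - B) = 2 + (¾ + B) = 11/4 + B)
S(W(4))/Q(18) = 0/(11/4 + 18) = 0/(83/4) = 0*(4/83) = 0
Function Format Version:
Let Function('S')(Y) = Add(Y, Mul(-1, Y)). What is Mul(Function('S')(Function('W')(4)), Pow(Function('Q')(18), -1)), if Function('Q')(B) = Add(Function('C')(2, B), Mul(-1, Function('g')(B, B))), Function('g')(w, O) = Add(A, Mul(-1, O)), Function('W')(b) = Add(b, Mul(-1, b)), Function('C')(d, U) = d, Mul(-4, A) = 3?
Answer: 0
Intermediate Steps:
A = Rational(-3, 4) (A = Mul(Rational(-1, 4), 3) = Rational(-3, 4) ≈ -0.75000)
Function('W')(b) = 0
Function('g')(w, O) = Add(Rational(-3, 4), Mul(-1, O))
Function('S')(Y) = 0
Function('Q')(B) = Add(Rational(11, 4), B) (Function('Q')(B) = Add(2, Mul(-1, Add(Rational(-3, 4), Mul(-1, B)))) = Add(2, Add(Rational(3, 4), B)) = Add(Rational(11, 4), B))
Mul(Function('S')(Function('W')(4)), Pow(Function('Q')(18), -1)) = Mul(0, Pow(Add(Rational(11, 4), 18), -1)) = Mul(0, Pow(Rational(83, 4), -1)) = Mul(0, Rational(4, 83)) = 0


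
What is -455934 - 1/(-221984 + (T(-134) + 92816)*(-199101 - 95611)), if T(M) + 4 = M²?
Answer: -14883911082667199/32644880800 ≈ -4.5593e+5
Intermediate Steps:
T(M) = -4 + M²
-455934 - 1/(-221984 + (T(-134) + 92816)*(-199101 - 95611)) = -455934 - 1/(-221984 + ((-4 + (-134)²) + 92816)*(-199101 - 95611)) = -455934 - 1/(-221984 + ((-4 + 17956) + 92816)*(-294712)) = -455934 - 1/(-221984 + (17952 + 92816)*(-294712)) = -455934 - 1/(-221984 + 110768*(-294712)) = -455934 - 1/(-221984 - 32644658816) = -455934 - 1/(-32644880800) = -455934 - 1*(-1/32644880800) = -455934 + 1/32644880800 = -14883911082667199/32644880800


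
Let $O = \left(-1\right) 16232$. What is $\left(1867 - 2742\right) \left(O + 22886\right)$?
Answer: $-5822250$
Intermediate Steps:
$O = -16232$
$\left(1867 - 2742\right) \left(O + 22886\right) = \left(1867 - 2742\right) \left(-16232 + 22886\right) = \left(-875\right) 6654 = -5822250$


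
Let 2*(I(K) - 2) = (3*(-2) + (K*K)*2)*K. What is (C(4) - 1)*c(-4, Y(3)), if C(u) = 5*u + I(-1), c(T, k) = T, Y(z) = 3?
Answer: -92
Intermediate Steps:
I(K) = 2 + K*(-6 + 2*K**2)/2 (I(K) = 2 + ((3*(-2) + (K*K)*2)*K)/2 = 2 + ((-6 + K**2*2)*K)/2 = 2 + ((-6 + 2*K**2)*K)/2 = 2 + (K*(-6 + 2*K**2))/2 = 2 + K*(-6 + 2*K**2)/2)
C(u) = 4 + 5*u (C(u) = 5*u + (2 + (-1)**3 - 3*(-1)) = 5*u + (2 - 1 + 3) = 5*u + 4 = 4 + 5*u)
(C(4) - 1)*c(-4, Y(3)) = ((4 + 5*4) - 1)*(-4) = ((4 + 20) - 1)*(-4) = (24 - 1)*(-4) = 23*(-4) = -92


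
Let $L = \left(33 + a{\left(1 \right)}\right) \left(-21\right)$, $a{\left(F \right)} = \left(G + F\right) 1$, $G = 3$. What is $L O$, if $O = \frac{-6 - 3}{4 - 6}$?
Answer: $- \frac{6993}{2} \approx -3496.5$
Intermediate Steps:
$O = \frac{9}{2}$ ($O = - \frac{9}{-2} = \left(-9\right) \left(- \frac{1}{2}\right) = \frac{9}{2} \approx 4.5$)
$a{\left(F \right)} = 3 + F$ ($a{\left(F \right)} = \left(3 + F\right) 1 = 3 + F$)
$L = -777$ ($L = \left(33 + \left(3 + 1\right)\right) \left(-21\right) = \left(33 + 4\right) \left(-21\right) = 37 \left(-21\right) = -777$)
$L O = \left(-777\right) \frac{9}{2} = - \frac{6993}{2}$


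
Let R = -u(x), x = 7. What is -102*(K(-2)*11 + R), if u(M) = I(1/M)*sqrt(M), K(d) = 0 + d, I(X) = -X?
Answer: 2244 - 102*sqrt(7)/7 ≈ 2205.4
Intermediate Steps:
K(d) = d
u(M) = -1/sqrt(M) (u(M) = (-1/M)*sqrt(M) = -1/sqrt(M))
R = sqrt(7)/7 (R = -(-1)/sqrt(7) = -(-1)*sqrt(7)/7 = sqrt(7)/7 ≈ 0.37796)
-102*(K(-2)*11 + R) = -102*(-2*11 + sqrt(7)/7) = -102*(-22 + sqrt(7)/7) = 2244 - 102*sqrt(7)/7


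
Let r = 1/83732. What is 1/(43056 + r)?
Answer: 83732/3605164993 ≈ 2.3226e-5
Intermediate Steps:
r = 1/83732 ≈ 1.1943e-5
1/(43056 + r) = 1/(43056 + 1/83732) = 1/(3605164993/83732) = 83732/3605164993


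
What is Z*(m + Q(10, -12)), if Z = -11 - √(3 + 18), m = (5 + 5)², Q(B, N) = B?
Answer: -1210 - 110*√21 ≈ -1714.1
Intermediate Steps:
m = 100 (m = 10² = 100)
Z = -11 - √21 ≈ -15.583
Z*(m + Q(10, -12)) = (-11 - √21)*(100 + 10) = (-11 - √21)*110 = -1210 - 110*√21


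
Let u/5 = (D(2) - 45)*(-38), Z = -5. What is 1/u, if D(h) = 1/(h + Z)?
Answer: 3/25840 ≈ 0.00011610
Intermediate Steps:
D(h) = 1/(-5 + h) (D(h) = 1/(h - 5) = 1/(-5 + h))
u = 25840/3 (u = 5*((1/(-5 + 2) - 45)*(-38)) = 5*((1/(-3) - 45)*(-38)) = 5*((-⅓ - 45)*(-38)) = 5*(-136/3*(-38)) = 5*(5168/3) = 25840/3 ≈ 8613.3)
1/u = 1/(25840/3) = 3/25840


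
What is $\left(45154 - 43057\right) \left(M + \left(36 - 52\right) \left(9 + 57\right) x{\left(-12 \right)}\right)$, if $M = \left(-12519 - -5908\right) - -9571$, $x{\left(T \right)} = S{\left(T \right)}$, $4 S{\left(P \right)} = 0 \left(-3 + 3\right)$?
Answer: $6207120$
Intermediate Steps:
$S{\left(P \right)} = 0$ ($S{\left(P \right)} = \frac{0 \left(-3 + 3\right)}{4} = \frac{0 \cdot 0}{4} = \frac{1}{4} \cdot 0 = 0$)
$x{\left(T \right)} = 0$
$M = 2960$ ($M = \left(-12519 + 5908\right) + 9571 = -6611 + 9571 = 2960$)
$\left(45154 - 43057\right) \left(M + \left(36 - 52\right) \left(9 + 57\right) x{\left(-12 \right)}\right) = \left(45154 - 43057\right) \left(2960 + \left(36 - 52\right) \left(9 + 57\right) 0\right) = 2097 \left(2960 + \left(-16\right) 66 \cdot 0\right) = 2097 \left(2960 - 0\right) = 2097 \left(2960 + 0\right) = 2097 \cdot 2960 = 6207120$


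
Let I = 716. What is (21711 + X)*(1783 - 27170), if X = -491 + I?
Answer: -556889232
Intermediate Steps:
X = 225 (X = -491 + 716 = 225)
(21711 + X)*(1783 - 27170) = (21711 + 225)*(1783 - 27170) = 21936*(-25387) = -556889232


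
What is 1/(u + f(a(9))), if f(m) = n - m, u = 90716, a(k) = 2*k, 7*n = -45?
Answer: 7/634841 ≈ 1.1026e-5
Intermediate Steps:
n = -45/7 (n = (1/7)*(-45) = -45/7 ≈ -6.4286)
f(m) = -45/7 - m
1/(u + f(a(9))) = 1/(90716 + (-45/7 - 2*9)) = 1/(90716 + (-45/7 - 1*18)) = 1/(90716 + (-45/7 - 18)) = 1/(90716 - 171/7) = 1/(634841/7) = 7/634841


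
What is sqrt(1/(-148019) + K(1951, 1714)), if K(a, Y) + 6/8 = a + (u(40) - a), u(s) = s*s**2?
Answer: sqrt(5608798106950841)/296038 ≈ 252.98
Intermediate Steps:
u(s) = s**3
K(a, Y) = 255997/4 (K(a, Y) = -3/4 + (a + (40**3 - a)) = -3/4 + (a + (64000 - a)) = -3/4 + 64000 = 255997/4)
sqrt(1/(-148019) + K(1951, 1714)) = sqrt(1/(-148019) + 255997/4) = sqrt(-1/148019 + 255997/4) = sqrt(37892419939/592076) = sqrt(5608798106950841)/296038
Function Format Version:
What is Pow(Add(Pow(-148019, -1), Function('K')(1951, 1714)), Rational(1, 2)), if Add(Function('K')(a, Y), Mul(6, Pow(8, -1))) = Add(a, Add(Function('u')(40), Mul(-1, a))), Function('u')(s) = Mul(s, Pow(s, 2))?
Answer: Mul(Rational(1, 296038), Pow(5608798106950841, Rational(1, 2))) ≈ 252.98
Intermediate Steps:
Function('u')(s) = Pow(s, 3)
Function('K')(a, Y) = Rational(255997, 4) (Function('K')(a, Y) = Add(Rational(-3, 4), Add(a, Add(Pow(40, 3), Mul(-1, a)))) = Add(Rational(-3, 4), Add(a, Add(64000, Mul(-1, a)))) = Add(Rational(-3, 4), 64000) = Rational(255997, 4))
Pow(Add(Pow(-148019, -1), Function('K')(1951, 1714)), Rational(1, 2)) = Pow(Add(Pow(-148019, -1), Rational(255997, 4)), Rational(1, 2)) = Pow(Add(Rational(-1, 148019), Rational(255997, 4)), Rational(1, 2)) = Pow(Rational(37892419939, 592076), Rational(1, 2)) = Mul(Rational(1, 296038), Pow(5608798106950841, Rational(1, 2)))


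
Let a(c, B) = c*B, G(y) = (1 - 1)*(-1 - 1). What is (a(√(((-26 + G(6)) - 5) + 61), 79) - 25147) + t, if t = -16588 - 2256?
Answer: -43991 + 79*√30 ≈ -43558.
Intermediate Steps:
G(y) = 0 (G(y) = 0*(-2) = 0)
t = -18844
a(c, B) = B*c
(a(√(((-26 + G(6)) - 5) + 61), 79) - 25147) + t = (79*√(((-26 + 0) - 5) + 61) - 25147) - 18844 = (79*√((-26 - 5) + 61) - 25147) - 18844 = (79*√(-31 + 61) - 25147) - 18844 = (79*√30 - 25147) - 18844 = (-25147 + 79*√30) - 18844 = -43991 + 79*√30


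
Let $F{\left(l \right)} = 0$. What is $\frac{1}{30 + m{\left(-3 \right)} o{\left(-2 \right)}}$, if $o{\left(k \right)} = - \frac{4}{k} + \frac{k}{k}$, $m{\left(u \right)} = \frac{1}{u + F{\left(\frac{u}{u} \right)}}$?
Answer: $\frac{1}{29} \approx 0.034483$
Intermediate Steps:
$m{\left(u \right)} = \frac{1}{u}$ ($m{\left(u \right)} = \frac{1}{u + 0} = \frac{1}{u}$)
$o{\left(k \right)} = 1 - \frac{4}{k}$ ($o{\left(k \right)} = - \frac{4}{k} + 1 = 1 - \frac{4}{k}$)
$\frac{1}{30 + m{\left(-3 \right)} o{\left(-2 \right)}} = \frac{1}{30 + \frac{\frac{1}{-2} \left(-4 - 2\right)}{-3}} = \frac{1}{30 - \frac{\left(- \frac{1}{2}\right) \left(-6\right)}{3}} = \frac{1}{30 - 1} = \frac{1}{29}$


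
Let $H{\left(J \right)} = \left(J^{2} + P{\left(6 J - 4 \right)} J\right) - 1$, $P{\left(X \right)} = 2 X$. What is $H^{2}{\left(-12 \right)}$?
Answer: $3869089$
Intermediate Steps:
$H{\left(J \right)} = -1 + J^{2} + J \left(-8 + 12 J\right)$ ($H{\left(J \right)} = \left(J^{2} + 2 \left(6 J - 4\right) J\right) - 1 = \left(J^{2} + 2 \left(-4 + 6 J\right) J\right) - 1 = \left(J^{2} + \left(-8 + 12 J\right) J\right) - 1 = \left(J^{2} + J \left(-8 + 12 J\right)\right) - 1 = -1 + J^{2} + J \left(-8 + 12 J\right)$)
$H^{2}{\left(-12 \right)} = \left(-1 - -96 + 13 \left(-12\right)^{2}\right)^{2} = \left(-1 + 96 + 13 \cdot 144\right)^{2} = \left(-1 + 96 + 1872\right)^{2} = 1967^{2} = 3869089$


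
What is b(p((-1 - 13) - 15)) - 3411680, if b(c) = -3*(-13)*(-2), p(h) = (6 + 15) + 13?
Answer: -3411758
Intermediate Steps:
p(h) = 34 (p(h) = 21 + 13 = 34)
b(c) = -78 (b(c) = 39*(-2) = -78)
b(p((-1 - 13) - 15)) - 3411680 = -78 - 3411680 = -3411758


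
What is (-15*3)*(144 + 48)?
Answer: -8640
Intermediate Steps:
(-15*3)*(144 + 48) = -45*192 = -8640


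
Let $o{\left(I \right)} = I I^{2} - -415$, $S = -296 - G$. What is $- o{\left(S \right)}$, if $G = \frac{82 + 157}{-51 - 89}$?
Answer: $\frac{69938481683601}{2744000} \approx 2.5488 \cdot 10^{7}$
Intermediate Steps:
$G = - \frac{239}{140}$ ($G = \frac{239}{-140} = 239 \left(- \frac{1}{140}\right) = - \frac{239}{140} \approx -1.7071$)
$S = - \frac{41201}{140}$ ($S = -296 - - \frac{239}{140} = -296 + \frac{239}{140} = - \frac{41201}{140} \approx -294.29$)
$o{\left(I \right)} = 415 + I^{3}$ ($o{\left(I \right)} = I^{3} + 415 = 415 + I^{3}$)
$- o{\left(S \right)} = - (415 + \left(- \frac{41201}{140}\right)^{3}) = - (415 - \frac{69939620443601}{2744000}) = \left(-1\right) \left(- \frac{69938481683601}{2744000}\right) = \frac{69938481683601}{2744000}$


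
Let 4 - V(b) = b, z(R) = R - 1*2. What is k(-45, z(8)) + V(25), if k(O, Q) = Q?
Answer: -15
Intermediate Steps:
z(R) = -2 + R (z(R) = R - 2 = -2 + R)
V(b) = 4 - b
k(-45, z(8)) + V(25) = (-2 + 8) + (4 - 1*25) = 6 + (4 - 25) = 6 - 21 = -15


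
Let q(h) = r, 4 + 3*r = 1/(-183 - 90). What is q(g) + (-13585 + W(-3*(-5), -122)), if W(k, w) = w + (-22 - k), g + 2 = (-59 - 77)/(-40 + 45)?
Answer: -11257429/819 ≈ -13745.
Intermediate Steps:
g = -146/5 (g = -2 + (-59 - 77)/(-40 + 45) = -2 - 136/5 = -146/5 ≈ -29.200)
W(k, w) = -22 + w - k
r = -1093/819 (r = -4/3 + 1/(3*(-183 - 90)) = -4/3 + (⅓)/(-273) = -4/3 + (⅓)*(-1/273) = -4/3 - 1/819 = -1093/819 ≈ -1.3346)
q(h) = -1093/819
q(g) + (-13585 + W(-3*(-5), -122)) = -1093/819 + (-13585 + (-22 - 122 - (-3)*(-5))) = -1093/819 + (-13585 + (-22 - 122 - 1*15)) = -1093/819 + (-13585 + (-22 - 122 - 15)) = -1093/819 + (-13585 - 159) = -1093/819 - 13744 = -11257429/819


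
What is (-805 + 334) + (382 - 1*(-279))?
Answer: 190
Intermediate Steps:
(-805 + 334) + (382 - 1*(-279)) = -471 + (382 + 279) = -471 + 661 = 190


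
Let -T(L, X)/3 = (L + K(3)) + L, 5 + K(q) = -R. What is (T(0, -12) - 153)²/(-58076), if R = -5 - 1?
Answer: -6084/14519 ≈ -0.41904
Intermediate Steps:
R = -6
K(q) = 1 (K(q) = -5 - 1*(-6) = -5 + 6 = 1)
T(L, X) = -3 - 6*L (T(L, X) = -3*((L + 1) + L) = -3*((1 + L) + L) = -3*(1 + 2*L) = -3 - 6*L)
(T(0, -12) - 153)²/(-58076) = ((-3 - 6*0) - 153)²/(-58076) = ((-3 + 0) - 153)²*(-1/58076) = (-3 - 153)²*(-1/58076) = (-156)²*(-1/58076) = 24336*(-1/58076) = -6084/14519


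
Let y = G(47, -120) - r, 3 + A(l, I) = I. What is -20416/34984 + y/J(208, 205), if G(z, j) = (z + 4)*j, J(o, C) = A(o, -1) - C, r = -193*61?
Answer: -25253937/913957 ≈ -27.631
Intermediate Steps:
A(l, I) = -3 + I
r = -11773
J(o, C) = -4 - C (J(o, C) = (-3 - 1) - C = -4 - C)
G(z, j) = j*(4 + z) (G(z, j) = (4 + z)*j = j*(4 + z))
y = 5653 (y = -120*(4 + 47) - 1*(-11773) = -120*51 + 11773 = -6120 + 11773 = 5653)
-20416/34984 + y/J(208, 205) = -20416/34984 + 5653/(-4 - 1*205) = -20416*1/34984 + 5653/(-4 - 205) = -2552/4373 + 5653/(-209) = -2552/4373 + 5653*(-1/209) = -2552/4373 - 5653/209 = -25253937/913957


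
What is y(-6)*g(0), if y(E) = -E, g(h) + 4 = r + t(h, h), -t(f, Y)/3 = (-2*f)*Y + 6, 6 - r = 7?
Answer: -138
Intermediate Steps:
r = -1 (r = 6 - 1*7 = 6 - 7 = -1)
t(f, Y) = -18 + 6*Y*f (t(f, Y) = -3*((-2*f)*Y + 6) = -3*(-2*Y*f + 6) = -3*(6 - 2*Y*f) = -18 + 6*Y*f)
g(h) = -23 + 6*h**2 (g(h) = -4 + (-1 + (-18 + 6*h*h)) = -4 + (-1 + (-18 + 6*h**2)) = -4 + (-19 + 6*h**2) = -23 + 6*h**2)
y(-6)*g(0) = (-1*(-6))*(-23 + 6*0**2) = 6*(-23 + 6*0) = 6*(-23 + 0) = 6*(-23) = -138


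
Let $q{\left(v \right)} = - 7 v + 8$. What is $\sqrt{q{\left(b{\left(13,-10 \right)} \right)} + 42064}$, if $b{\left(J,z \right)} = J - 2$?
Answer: $\sqrt{41995} \approx 204.93$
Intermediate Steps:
$b{\left(J,z \right)} = -2 + J$ ($b{\left(J,z \right)} = J - 2 = -2 + J$)
$q{\left(v \right)} = 8 - 7 v$
$\sqrt{q{\left(b{\left(13,-10 \right)} \right)} + 42064} = \sqrt{\left(8 - 7 \left(-2 + 13\right)\right) + 42064} = \sqrt{\left(8 - 77\right) + 42064} = \sqrt{-69 + 42064} = \sqrt{41995}$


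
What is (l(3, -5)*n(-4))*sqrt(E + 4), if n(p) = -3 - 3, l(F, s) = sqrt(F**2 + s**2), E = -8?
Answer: -12*I*sqrt(34) ≈ -69.971*I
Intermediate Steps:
n(p) = -6
(l(3, -5)*n(-4))*sqrt(E + 4) = (sqrt(3**2 + (-5)**2)*(-6))*sqrt(-8 + 4) = (sqrt(9 + 25)*(-6))*sqrt(-4) = (sqrt(34)*(-6))*(2*I) = (-6*sqrt(34))*(2*I) = -12*I*sqrt(34)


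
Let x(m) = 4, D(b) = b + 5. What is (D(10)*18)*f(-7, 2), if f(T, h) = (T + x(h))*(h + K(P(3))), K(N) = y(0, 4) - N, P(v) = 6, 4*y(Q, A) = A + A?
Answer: 1620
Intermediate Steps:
D(b) = 5 + b
y(Q, A) = A/2 (y(Q, A) = (A + A)/4 = (2*A)/4 = A/2)
K(N) = 2 - N (K(N) = (½)*4 - N = 2 - N)
f(T, h) = (-4 + h)*(4 + T) (f(T, h) = (T + 4)*(h + (2 - 1*6)) = (4 + T)*(h + (2 - 6)) = (4 + T)*(h - 4) = (4 + T)*(-4 + h) = (-4 + h)*(4 + T))
(D(10)*18)*f(-7, 2) = ((5 + 10)*18)*(-16 - 4*(-7) + 4*2 - 7*2) = (15*18)*(-16 + 28 + 8 - 14) = 270*6 = 1620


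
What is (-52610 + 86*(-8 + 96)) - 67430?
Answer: -112472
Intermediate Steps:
(-52610 + 86*(-8 + 96)) - 67430 = (-52610 + 86*88) - 67430 = (-52610 + 7568) - 67430 = -45042 - 67430 = -112472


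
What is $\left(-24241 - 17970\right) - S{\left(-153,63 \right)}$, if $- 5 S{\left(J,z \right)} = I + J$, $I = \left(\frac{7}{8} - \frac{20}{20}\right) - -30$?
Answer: $- \frac{337885}{8} \approx -42236.0$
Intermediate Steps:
$I = \frac{239}{8}$ ($I = \left(7 \cdot \frac{1}{8} - 1\right) + 30 = \left(\frac{7}{8} - 1\right) + 30 = - \frac{1}{8} + 30 = \frac{239}{8} \approx 29.875$)
$S{\left(J,z \right)} = - \frac{239}{40} - \frac{J}{5}$ ($S{\left(J,z \right)} = - \frac{\frac{239}{8} + J}{5} = - \frac{239}{40} - \frac{J}{5}$)
$\left(-24241 - 17970\right) - S{\left(-153,63 \right)} = \left(-24241 - 17970\right) - \left(- \frac{239}{40} - - \frac{153}{5}\right) = \left(-24241 - 17970\right) - \left(- \frac{239}{40} + \frac{153}{5}\right) = -42211 - \frac{197}{8} = - \frac{337885}{8}$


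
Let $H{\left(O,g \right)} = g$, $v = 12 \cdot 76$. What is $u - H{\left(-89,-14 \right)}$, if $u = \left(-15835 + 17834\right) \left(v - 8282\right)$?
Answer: $-14732616$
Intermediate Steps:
$v = 912$
$u = -14732630$ ($u = \left(-15835 + 17834\right) \left(912 - 8282\right) = 1999 \left(-7370\right) = -14732630$)
$u - H{\left(-89,-14 \right)} = -14732630 - -14 = -14732630 + 14 = -14732616$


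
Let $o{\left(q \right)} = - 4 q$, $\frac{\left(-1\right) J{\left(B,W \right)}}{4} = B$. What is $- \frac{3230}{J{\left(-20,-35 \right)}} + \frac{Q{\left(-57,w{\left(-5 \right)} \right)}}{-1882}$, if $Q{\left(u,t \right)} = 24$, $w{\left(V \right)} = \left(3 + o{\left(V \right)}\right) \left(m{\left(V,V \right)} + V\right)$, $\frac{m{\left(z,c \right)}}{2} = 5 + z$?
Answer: $- \frac{304039}{7528} \approx -40.388$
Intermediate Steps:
$J{\left(B,W \right)} = - 4 B$
$m{\left(z,c \right)} = 10 + 2 z$ ($m{\left(z,c \right)} = 2 \left(5 + z\right) = 10 + 2 z$)
$w{\left(V \right)} = \left(3 - 4 V\right) \left(10 + 3 V\right)$ ($w{\left(V \right)} = \left(3 - 4 V\right) \left(\left(10 + 2 V\right) + V\right) = \left(3 - 4 V\right) \left(10 + 3 V\right)$)
$- \frac{3230}{J{\left(-20,-35 \right)}} + \frac{Q{\left(-57,w{\left(-5 \right)} \right)}}{-1882} = - \frac{3230}{\left(-4\right) \left(-20\right)} + \frac{24}{-1882} = - \frac{3230}{80} + 24 \left(- \frac{1}{1882}\right) = \left(-3230\right) \frac{1}{80} - \frac{12}{941} = - \frac{323}{8} - \frac{12}{941} = - \frac{304039}{7528}$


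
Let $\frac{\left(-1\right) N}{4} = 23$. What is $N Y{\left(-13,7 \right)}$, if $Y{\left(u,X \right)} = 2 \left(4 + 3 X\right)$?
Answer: $-4600$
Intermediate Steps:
$N = -92$ ($N = \left(-4\right) 23 = -92$)
$Y{\left(u,X \right)} = 8 + 6 X$
$N Y{\left(-13,7 \right)} = - 92 \left(8 + 6 \cdot 7\right) = - 92 \left(8 + 42\right) = \left(-92\right) 50 = -4600$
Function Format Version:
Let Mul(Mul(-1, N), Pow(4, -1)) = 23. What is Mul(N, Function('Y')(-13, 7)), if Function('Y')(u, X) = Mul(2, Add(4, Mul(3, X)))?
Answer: -4600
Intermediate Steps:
N = -92 (N = Mul(-4, 23) = -92)
Function('Y')(u, X) = Add(8, Mul(6, X))
Mul(N, Function('Y')(-13, 7)) = Mul(-92, Add(8, Mul(6, 7))) = Mul(-92, Add(8, 42)) = Mul(-92, 50) = -4600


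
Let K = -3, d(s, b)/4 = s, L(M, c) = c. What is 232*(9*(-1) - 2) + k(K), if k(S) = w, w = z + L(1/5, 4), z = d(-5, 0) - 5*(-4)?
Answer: -2548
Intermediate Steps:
d(s, b) = 4*s
z = 0 (z = 4*(-5) - 5*(-4) = -20 + 20 = 0)
w = 4 (w = 0 + 4 = 4)
k(S) = 4
232*(9*(-1) - 2) + k(K) = 232*(9*(-1) - 2) + 4 = 232*(-9 - 2) + 4 = 232*(-11) + 4 = -2552 + 4 = -2548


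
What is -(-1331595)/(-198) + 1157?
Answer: -122501/22 ≈ -5568.2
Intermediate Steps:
-(-1331595)/(-198) + 1157 = -(-1331595)*(-1)/198 + 1157 = -1165*127/22 + 1157 = -147955/22 + 1157 = -122501/22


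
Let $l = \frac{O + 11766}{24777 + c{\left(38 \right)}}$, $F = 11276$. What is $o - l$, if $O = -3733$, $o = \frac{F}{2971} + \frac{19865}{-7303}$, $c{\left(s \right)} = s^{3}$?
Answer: $\frac{1683894598708}{1728161318237} \approx 0.97439$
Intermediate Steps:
$o = \frac{23329713}{21697213}$ ($o = \frac{11276}{2971} + \frac{19865}{-7303} = 11276 \cdot \frac{1}{2971} + 19865 \left(- \frac{1}{7303}\right) = \frac{11276}{2971} - \frac{19865}{7303} = \frac{23329713}{21697213} \approx 1.0752$)
$l = \frac{8033}{79649}$ ($l = \frac{-3733 + 11766}{24777 + 38^{3}} = \frac{8033}{24777 + 54872} = \frac{8033}{79649} \approx 0.10085$)
$o - l = \frac{23329713}{21697213} - \frac{8033}{79649} = \frac{1683894598708}{1728161318237}$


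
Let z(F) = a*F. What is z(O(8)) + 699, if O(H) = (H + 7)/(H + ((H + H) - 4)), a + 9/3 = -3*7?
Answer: 681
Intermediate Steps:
a = -24 (a = -3 - 3*7 = -3 - 21 = -24)
O(H) = (7 + H)/(-4 + 3*H) (O(H) = (7 + H)/(H + (2*H - 4)) = (7 + H)/(H + (-4 + 2*H)) = (7 + H)/(-4 + 3*H))
z(F) = -24*F
z(O(8)) + 699 = -24*(7 + 8)/(-4 + 3*8) + 699 = -24*15/(-4 + 24) + 699 = -24*15/20 + 699 = -6*15/5 + 699 = -24*3/4 + 699 = -18 + 699 = 681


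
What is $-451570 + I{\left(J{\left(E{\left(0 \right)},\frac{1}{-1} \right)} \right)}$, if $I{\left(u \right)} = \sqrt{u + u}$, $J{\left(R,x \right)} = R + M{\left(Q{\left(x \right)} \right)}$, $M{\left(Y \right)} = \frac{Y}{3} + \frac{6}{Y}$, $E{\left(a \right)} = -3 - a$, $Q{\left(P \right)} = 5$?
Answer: $-451570 + \frac{2 i \sqrt{15}}{15} \approx -4.5157 \cdot 10^{5} + 0.5164 i$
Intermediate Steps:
$M{\left(Y \right)} = \frac{6}{Y} + \frac{Y}{3}$ ($M{\left(Y \right)} = Y \frac{1}{3} + \frac{6}{Y} = \frac{Y}{3} + \frac{6}{Y} = \frac{6}{Y} + \frac{Y}{3}$)
$J{\left(R,x \right)} = \frac{43}{15} + R$ ($J{\left(R,x \right)} = R + \left(\frac{6}{5} + \frac{1}{3} \cdot 5\right) = R + \left(6 \cdot \frac{1}{5} + \frac{5}{3}\right) = R + \left(\frac{6}{5} + \frac{5}{3}\right) = R + \frac{43}{15} = \frac{43}{15} + R$)
$I{\left(u \right)} = \sqrt{2} \sqrt{u}$ ($I{\left(u \right)} = \sqrt{2 u} = \sqrt{2} \sqrt{u}$)
$-451570 + I{\left(J{\left(E{\left(0 \right)},\frac{1}{-1} \right)} \right)} = -451570 + \sqrt{2} \sqrt{\frac{43}{15} - 3} = -451570 + \sqrt{2} \sqrt{- \frac{2}{15}} = -451570 + \sqrt{2} \frac{i \sqrt{30}}{15} = -451570 + \frac{2 i \sqrt{15}}{15}$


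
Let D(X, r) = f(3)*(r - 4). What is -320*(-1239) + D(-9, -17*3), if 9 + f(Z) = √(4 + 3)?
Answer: 396975 - 55*√7 ≈ 3.9683e+5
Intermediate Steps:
f(Z) = -9 + √7 (f(Z) = -9 + √(4 + 3) = -9 + √7)
D(X, r) = (-9 + √7)*(-4 + r) (D(X, r) = (-9 + √7)*(r - 4) = (-9 + √7)*(-4 + r))
-320*(-1239) + D(-9, -17*3) = -320*(-1239) - (-4 - 17*3)*(9 - √7) = 396480 - (-4 - 51)*(9 - √7) = 396480 - 1*(-55)*(9 - √7) = 396480 + (495 - 55*√7) = 396975 - 55*√7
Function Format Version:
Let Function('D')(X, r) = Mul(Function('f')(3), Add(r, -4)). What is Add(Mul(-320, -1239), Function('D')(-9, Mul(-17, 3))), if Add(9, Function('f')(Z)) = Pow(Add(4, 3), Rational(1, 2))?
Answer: Add(396975, Mul(-55, Pow(7, Rational(1, 2)))) ≈ 3.9683e+5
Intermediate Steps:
Function('f')(Z) = Add(-9, Pow(7, Rational(1, 2))) (Function('f')(Z) = Add(-9, Pow(Add(4, 3), Rational(1, 2))) = Add(-9, Pow(7, Rational(1, 2))))
Function('D')(X, r) = Mul(Add(-9, Pow(7, Rational(1, 2))), Add(-4, r)) (Function('D')(X, r) = Mul(Add(-9, Pow(7, Rational(1, 2))), Add(r, -4)) = Mul(Add(-9, Pow(7, Rational(1, 2))), Add(-4, r)))
Add(Mul(-320, -1239), Function('D')(-9, Mul(-17, 3))) = Add(Mul(-320, -1239), Mul(-1, Add(-4, Mul(-17, 3)), Add(9, Mul(-1, Pow(7, Rational(1, 2)))))) = Add(396480, Mul(-1, Add(-4, -51), Add(9, Mul(-1, Pow(7, Rational(1, 2)))))) = Add(396480, Mul(-1, -55, Add(9, Mul(-1, Pow(7, Rational(1, 2)))))) = Add(396480, Add(495, Mul(-55, Pow(7, Rational(1, 2))))) = Add(396975, Mul(-55, Pow(7, Rational(1, 2))))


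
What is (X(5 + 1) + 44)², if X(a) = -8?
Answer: 1296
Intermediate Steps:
(X(5 + 1) + 44)² = (-8 + 44)² = 36² = 1296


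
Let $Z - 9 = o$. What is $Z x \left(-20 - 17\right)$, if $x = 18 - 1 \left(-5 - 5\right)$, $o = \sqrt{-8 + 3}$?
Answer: $-9324 - 1036 i \sqrt{5} \approx -9324.0 - 2316.6 i$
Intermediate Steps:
$o = i \sqrt{5}$ ($o = \sqrt{-5} = i \sqrt{5} \approx 2.2361 i$)
$Z = 9 + i \sqrt{5} \approx 9.0 + 2.2361 i$
$x = 28$ ($x = 18 - 1 \left(-10\right) = 18 - -10 = 18 + 10 = 28$)
$Z x \left(-20 - 17\right) = \left(9 + i \sqrt{5}\right) 28 \left(-20 - 17\right) = \left(252 + 28 i \sqrt{5}\right) \left(-20 - 17\right) = \left(252 + 28 i \sqrt{5}\right) \left(-37\right) = -9324 - 1036 i \sqrt{5}$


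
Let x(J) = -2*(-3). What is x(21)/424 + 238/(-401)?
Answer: -49253/85012 ≈ -0.57936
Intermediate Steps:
x(J) = 6
x(21)/424 + 238/(-401) = 6/424 + 238/(-401) = 6*(1/424) + 238*(-1/401) = 3/212 - 238/401 = -49253/85012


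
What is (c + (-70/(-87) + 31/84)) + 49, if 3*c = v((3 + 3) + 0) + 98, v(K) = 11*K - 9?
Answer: 248083/2436 ≈ 101.84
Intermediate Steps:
v(K) = -9 + 11*K
c = 155/3 (c = ((-9 + 11*((3 + 3) + 0)) + 98)/3 = ((-9 + 11*(6 + 0)) + 98)/3 = ((-9 + 11*6) + 98)/3 = ((-9 + 66) + 98)/3 = (57 + 98)/3 = (⅓)*155 = 155/3 ≈ 51.667)
(c + (-70/(-87) + 31/84)) + 49 = (155/3 + (-70/(-87) + 31/84)) + 49 = (155/3 + (-70*(-1/87) + 31*(1/84))) + 49 = (155/3 + (70/87 + 31/84)) + 49 = (155/3 + 953/812) + 49 = 128719/2436 + 49 = 248083/2436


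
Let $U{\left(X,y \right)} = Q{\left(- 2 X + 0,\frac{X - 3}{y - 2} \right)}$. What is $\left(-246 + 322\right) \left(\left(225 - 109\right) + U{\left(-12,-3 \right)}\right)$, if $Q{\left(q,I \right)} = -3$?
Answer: $8588$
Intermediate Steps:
$U{\left(X,y \right)} = -3$
$\left(-246 + 322\right) \left(\left(225 - 109\right) + U{\left(-12,-3 \right)}\right) = \left(-246 + 322\right) \left(\left(225 - 109\right) - 3\right) = 76 \left(\left(225 - 109\right) - 3\right) = 76 \left(116 - 3\right) = 76 \cdot 113 = 8588$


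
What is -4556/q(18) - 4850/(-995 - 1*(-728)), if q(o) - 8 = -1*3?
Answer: -1192202/1335 ≈ -893.04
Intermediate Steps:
q(o) = 5 (q(o) = 8 - 1*3 = 8 - 3 = 5)
-4556/q(18) - 4850/(-995 - 1*(-728)) = -4556/5 - 4850/(-995 - 1*(-728)) = -4556*1/5 - 4850/(-995 + 728) = -4556/5 - 4850/(-267) = -4556/5 - 4850*(-1/267) = -4556/5 + 4850/267 = -1192202/1335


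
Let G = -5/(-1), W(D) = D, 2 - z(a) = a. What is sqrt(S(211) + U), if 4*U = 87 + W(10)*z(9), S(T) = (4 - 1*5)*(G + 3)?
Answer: I*sqrt(15)/2 ≈ 1.9365*I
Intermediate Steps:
z(a) = 2 - a
G = 5 (G = -5*(-1) = 5)
S(T) = -8 (S(T) = (4 - 1*5)*(5 + 3) = (4 - 5)*8 = -1*8 = -8)
U = 17/4 (U = (87 + 10*(2 - 1*9))/4 = (87 + 10*(2 - 9))/4 = (87 + 10*(-7))/4 = (87 - 70)/4 = (1/4)*17 = 17/4 ≈ 4.2500)
sqrt(S(211) + U) = sqrt(-8 + 17/4) = sqrt(-15/4) = I*sqrt(15)/2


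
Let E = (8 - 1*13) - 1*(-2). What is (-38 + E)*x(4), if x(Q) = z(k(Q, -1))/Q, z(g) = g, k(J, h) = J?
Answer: -41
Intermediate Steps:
x(Q) = 1 (x(Q) = Q/Q = 1)
E = -3 (E = (8 - 13) + 2 = -5 + 2 = -3)
(-38 + E)*x(4) = (-38 - 3)*1 = -41*1 = -41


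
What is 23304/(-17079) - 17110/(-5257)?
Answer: 56570854/29928101 ≈ 1.8902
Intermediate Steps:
23304/(-17079) - 17110/(-5257) = 23304*(-1/17079) - 17110*(-1/5257) = -7768/5693 + 17110/5257 = 56570854/29928101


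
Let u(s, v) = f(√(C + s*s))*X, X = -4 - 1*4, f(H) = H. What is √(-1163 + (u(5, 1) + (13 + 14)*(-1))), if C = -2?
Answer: √(-1190 - 8*√23) ≈ 35.048*I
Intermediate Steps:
X = -8 (X = -4 - 4 = -8)
u(s, v) = -8*√(-2 + s²) (u(s, v) = √(-2 + s*s)*(-8) = √(-2 + s²)*(-8) = -8*√(-2 + s²))
√(-1163 + (u(5, 1) + (13 + 14)*(-1))) = √(-1163 + (-8*√(-2 + 5²) + (13 + 14)*(-1))) = √(-1163 + (-8*√(-2 + 25) + 27*(-1))) = √(-1163 + (-8*√23 - 27)) = √(-1163 + (-27 - 8*√23)) = √(-1190 - 8*√23)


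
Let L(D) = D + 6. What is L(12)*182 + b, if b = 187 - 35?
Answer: 3428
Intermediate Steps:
b = 152
L(D) = 6 + D
L(12)*182 + b = (6 + 12)*182 + 152 = 18*182 + 152 = 3276 + 152 = 3428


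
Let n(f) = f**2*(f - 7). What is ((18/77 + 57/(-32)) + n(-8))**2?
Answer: 5613359778009/6071296 ≈ 9.2457e+5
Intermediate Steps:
n(f) = f**2*(-7 + f)
((18/77 + 57/(-32)) + n(-8))**2 = ((18/77 + 57/(-32)) + (-8)**2*(-7 - 8))**2 = ((18*(1/77) + 57*(-1/32)) + 64*(-15))**2 = ((18/77 - 57/32) - 960)**2 = (-3813/2464 - 960)**2 = (-2369253/2464)**2 = 5613359778009/6071296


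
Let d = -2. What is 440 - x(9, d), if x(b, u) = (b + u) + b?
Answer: 424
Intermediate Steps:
x(b, u) = u + 2*b
440 - x(9, d) = 440 - (-2 + 2*9) = 440 - (-2 + 18) = 440 - 1*16 = 440 - 16 = 424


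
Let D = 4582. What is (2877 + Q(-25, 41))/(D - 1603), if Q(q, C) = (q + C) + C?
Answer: 326/331 ≈ 0.98489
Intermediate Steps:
Q(q, C) = q + 2*C (Q(q, C) = (C + q) + C = q + 2*C)
(2877 + Q(-25, 41))/(D - 1603) = (2877 + (-25 + 2*41))/(4582 - 1603) = (2877 + (-25 + 82))/2979 = (2877 + 57)*(1/2979) = 2934*(1/2979) = 326/331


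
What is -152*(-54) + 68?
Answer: 8276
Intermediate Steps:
-152*(-54) + 68 = 8208 + 68 = 8276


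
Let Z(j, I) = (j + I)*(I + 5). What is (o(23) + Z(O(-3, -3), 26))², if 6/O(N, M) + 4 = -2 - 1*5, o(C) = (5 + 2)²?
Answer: 84989961/121 ≈ 7.0240e+5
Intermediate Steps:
o(C) = 49 (o(C) = 7² = 49)
O(N, M) = -6/11 (O(N, M) = 6/(-4 + (-2 - 1*5)) = 6/(-4 + (-2 - 5)) = 6/(-4 - 7) = 6/(-11) = 6*(-1/11) = -6/11)
Z(j, I) = (5 + I)*(I + j) (Z(j, I) = (I + j)*(5 + I) = (5 + I)*(I + j))
(o(23) + Z(O(-3, -3), 26))² = (49 + (26² + 5*26 + 5*(-6/11) + 26*(-6/11)))² = (49 + (676 + 130 - 30/11 - 156/11))² = (49 + 8680/11)² = (9219/11)² = 84989961/121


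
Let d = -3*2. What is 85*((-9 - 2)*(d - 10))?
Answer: 14960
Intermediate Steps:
d = -6
85*((-9 - 2)*(d - 10)) = 85*((-9 - 2)*(-6 - 10)) = 85*(-11*(-16)) = 85*176 = 14960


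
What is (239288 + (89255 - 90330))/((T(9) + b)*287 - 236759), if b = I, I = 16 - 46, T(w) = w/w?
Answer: -238213/245082 ≈ -0.97197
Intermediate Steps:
T(w) = 1
I = -30
b = -30
(239288 + (89255 - 90330))/((T(9) + b)*287 - 236759) = (239288 + (89255 - 90330))/((1 - 30)*287 - 236759) = (239288 - 1075)/(-29*287 - 236759) = 238213/(-8323 - 236759) = 238213/(-245082) = 238213*(-1/245082) = -238213/245082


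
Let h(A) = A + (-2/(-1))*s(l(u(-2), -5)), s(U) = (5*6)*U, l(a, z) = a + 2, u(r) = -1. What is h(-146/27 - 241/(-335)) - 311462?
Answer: -2816673493/9045 ≈ -3.1141e+5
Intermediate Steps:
l(a, z) = 2 + a
s(U) = 30*U
h(A) = 60 + A (h(A) = A + (-2/(-1))*(30*(2 - 1)) = A + (-2*(-1))*(30*1) = A + 2*30 = A + 60 = 60 + A)
h(-146/27 - 241/(-335)) - 311462 = (60 + (-146/27 - 241/(-335))) - 311462 = (60 + (-146*1/27 - 241*(-1/335))) - 311462 = (60 + (-146/27 + 241/335)) - 311462 = (60 - 42403/9045) - 311462 = 500297/9045 - 311462 = -2816673493/9045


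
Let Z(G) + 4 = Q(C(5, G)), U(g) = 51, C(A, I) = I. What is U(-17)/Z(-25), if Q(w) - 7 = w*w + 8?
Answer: 17/212 ≈ 0.080189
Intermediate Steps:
Q(w) = 15 + w² (Q(w) = 7 + (w*w + 8) = 7 + (w² + 8) = 7 + (8 + w²) = 15 + w²)
Z(G) = 11 + G² (Z(G) = -4 + (15 + G²) = 11 + G²)
U(-17)/Z(-25) = 51/(11 + (-25)²) = 51/(11 + 625) = 51/636 = 51*(1/636) = 17/212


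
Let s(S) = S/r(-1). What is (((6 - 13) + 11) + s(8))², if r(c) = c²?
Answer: 144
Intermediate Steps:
s(S) = S (s(S) = S/((-1)²) = S/1 = S*1 = S)
(((6 - 13) + 11) + s(8))² = (((6 - 13) + 11) + 8)² = ((-7 + 11) + 8)² = (4 + 8)² = 12² = 144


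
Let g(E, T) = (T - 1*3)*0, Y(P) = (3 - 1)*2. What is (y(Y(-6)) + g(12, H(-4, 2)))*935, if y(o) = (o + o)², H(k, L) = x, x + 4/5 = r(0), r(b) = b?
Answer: 59840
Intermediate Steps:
x = -⅘ (x = -⅘ + 0 = -⅘ ≈ -0.80000)
H(k, L) = -⅘
Y(P) = 4 (Y(P) = 2*2 = 4)
y(o) = 4*o² (y(o) = (2*o)² = 4*o²)
g(E, T) = 0 (g(E, T) = (T - 3)*0 = (-3 + T)*0 = 0)
(y(Y(-6)) + g(12, H(-4, 2)))*935 = (4*4² + 0)*935 = (4*16 + 0)*935 = (64 + 0)*935 = 64*935 = 59840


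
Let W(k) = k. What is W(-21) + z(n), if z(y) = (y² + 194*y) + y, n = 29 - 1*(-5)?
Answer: 7765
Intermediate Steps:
n = 34 (n = 29 + 5 = 34)
z(y) = y² + 195*y
W(-21) + z(n) = -21 + 34*(195 + 34) = -21 + 34*229 = -21 + 7786 = 7765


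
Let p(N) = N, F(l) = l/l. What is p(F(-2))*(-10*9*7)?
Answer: -630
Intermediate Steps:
F(l) = 1
p(F(-2))*(-10*9*7) = 1*(-10*9*7) = 1*(-90*7) = 1*(-630) = -630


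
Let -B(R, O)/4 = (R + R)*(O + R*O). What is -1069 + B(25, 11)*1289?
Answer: -73731869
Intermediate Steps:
B(R, O) = -8*R*(O + O*R) (B(R, O) = -4*(R + R)*(O + R*O) = -4*2*R*(O + O*R) = -8*R*(O + O*R))
-1069 + B(25, 11)*1289 = -1069 - 8*11*25*(1 + 25)*1289 = -1069 - 8*11*25*26*1289 = -1069 - 57200*1289 = -1069 - 73730800 = -73731869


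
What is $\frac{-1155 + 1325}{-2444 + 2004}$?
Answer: $- \frac{17}{44} \approx -0.38636$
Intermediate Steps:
$\frac{-1155 + 1325}{-2444 + 2004} = \frac{170}{-440} = 170 \left(- \frac{1}{440}\right) = - \frac{17}{44}$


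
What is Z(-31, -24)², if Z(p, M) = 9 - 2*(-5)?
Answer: 361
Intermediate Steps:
Z(p, M) = 19 (Z(p, M) = 9 - 1*(-10) = 9 + 10 = 19)
Z(-31, -24)² = 19² = 361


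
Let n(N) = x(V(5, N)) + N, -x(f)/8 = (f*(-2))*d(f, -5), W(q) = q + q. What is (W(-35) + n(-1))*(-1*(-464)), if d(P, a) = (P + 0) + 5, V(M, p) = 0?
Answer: -32944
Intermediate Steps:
d(P, a) = 5 + P (d(P, a) = P + 5 = 5 + P)
W(q) = 2*q
x(f) = 16*f*(5 + f) (x(f) = -8*f*(-2)*(5 + f) = -8*(-2*f)*(5 + f) = -(-16)*f*(5 + f) = 16*f*(5 + f))
n(N) = N (n(N) = 16*0*(5 + 0) + N = 16*0*5 + N = 0 + N = N)
(W(-35) + n(-1))*(-1*(-464)) = (2*(-35) - 1)*(-1*(-464)) = (-70 - 1)*464 = -71*464 = -32944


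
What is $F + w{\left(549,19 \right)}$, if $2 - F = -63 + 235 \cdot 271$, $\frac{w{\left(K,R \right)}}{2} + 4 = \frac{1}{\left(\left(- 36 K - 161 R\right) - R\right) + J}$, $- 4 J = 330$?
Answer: $- \frac{2917280176}{45849} \approx -63628.0$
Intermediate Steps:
$J = - \frac{165}{2}$ ($J = \left(- \frac{1}{4}\right) 330 = - \frac{165}{2} \approx -82.5$)
$w{\left(K,R \right)} = -8 + \frac{2}{- \frac{165}{2} - 162 R - 36 K}$ ($w{\left(K,R \right)} = -8 + \frac{2}{\left(\left(- 36 K - 161 R\right) - R\right) - \frac{165}{2}} = -8 + \frac{2}{\left(\left(- 161 R - 36 K\right) - R\right) - \frac{165}{2}} = -8 + \frac{2}{\left(- 162 R - 36 K\right) - \frac{165}{2}} = -8 + \frac{2}{- \frac{165}{2} - 162 R - 36 K}$)
$F = -63620$ ($F = 2 - \left(-63 + 235 \cdot 271\right) = 2 - \left(-63 + 63685\right) = 2 - 63622 = -63620$)
$F + w{\left(549,19 \right)} = -63620 + \frac{4 \left(-331 - 12312 - 79056\right)}{3 \left(55 + 24 \cdot 549 + 108 \cdot 19\right)} = -63620 + \frac{4 \left(-331 - 12312 - 79056\right)}{3 \left(55 + 13176 + 2052\right)} = -63620 + \frac{4}{3} \cdot \frac{1}{15283} \left(-91699\right) = -63620 - \frac{366796}{45849} = - \frac{2917280176}{45849}$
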